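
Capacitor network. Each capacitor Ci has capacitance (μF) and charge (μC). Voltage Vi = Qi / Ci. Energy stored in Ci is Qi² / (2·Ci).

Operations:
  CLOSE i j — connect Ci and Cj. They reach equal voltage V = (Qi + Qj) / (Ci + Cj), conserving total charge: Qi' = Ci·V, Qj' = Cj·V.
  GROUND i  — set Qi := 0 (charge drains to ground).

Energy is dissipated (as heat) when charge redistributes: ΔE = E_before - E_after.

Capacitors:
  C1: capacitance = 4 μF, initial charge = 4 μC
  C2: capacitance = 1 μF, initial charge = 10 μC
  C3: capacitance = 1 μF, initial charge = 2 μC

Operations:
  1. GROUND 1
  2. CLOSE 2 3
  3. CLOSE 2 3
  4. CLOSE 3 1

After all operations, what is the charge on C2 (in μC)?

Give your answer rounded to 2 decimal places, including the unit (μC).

Answer: 6.00 μC

Derivation:
Initial: C1(4μF, Q=4μC, V=1.00V), C2(1μF, Q=10μC, V=10.00V), C3(1μF, Q=2μC, V=2.00V)
Op 1: GROUND 1: Q1=0; energy lost=2.000
Op 2: CLOSE 2-3: Q_total=12.00, C_total=2.00, V=6.00; Q2=6.00, Q3=6.00; dissipated=16.000
Op 3: CLOSE 2-3: Q_total=12.00, C_total=2.00, V=6.00; Q2=6.00, Q3=6.00; dissipated=0.000
Op 4: CLOSE 3-1: Q_total=6.00, C_total=5.00, V=1.20; Q3=1.20, Q1=4.80; dissipated=14.400
Final charges: Q1=4.80, Q2=6.00, Q3=1.20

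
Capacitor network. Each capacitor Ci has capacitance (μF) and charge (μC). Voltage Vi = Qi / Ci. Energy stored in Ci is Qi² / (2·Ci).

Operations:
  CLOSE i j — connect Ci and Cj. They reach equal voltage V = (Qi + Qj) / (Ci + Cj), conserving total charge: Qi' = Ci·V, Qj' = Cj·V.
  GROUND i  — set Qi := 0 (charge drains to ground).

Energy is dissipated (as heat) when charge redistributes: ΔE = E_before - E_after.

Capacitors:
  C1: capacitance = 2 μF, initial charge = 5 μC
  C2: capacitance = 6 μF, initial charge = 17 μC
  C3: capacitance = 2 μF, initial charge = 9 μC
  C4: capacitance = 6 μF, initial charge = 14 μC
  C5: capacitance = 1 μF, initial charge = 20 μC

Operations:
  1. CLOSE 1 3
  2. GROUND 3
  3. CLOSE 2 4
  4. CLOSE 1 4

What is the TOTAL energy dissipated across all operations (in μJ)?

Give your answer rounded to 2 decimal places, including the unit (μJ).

Answer: 15.26 μJ

Derivation:
Initial: C1(2μF, Q=5μC, V=2.50V), C2(6μF, Q=17μC, V=2.83V), C3(2μF, Q=9μC, V=4.50V), C4(6μF, Q=14μC, V=2.33V), C5(1μF, Q=20μC, V=20.00V)
Op 1: CLOSE 1-3: Q_total=14.00, C_total=4.00, V=3.50; Q1=7.00, Q3=7.00; dissipated=2.000
Op 2: GROUND 3: Q3=0; energy lost=12.250
Op 3: CLOSE 2-4: Q_total=31.00, C_total=12.00, V=2.58; Q2=15.50, Q4=15.50; dissipated=0.375
Op 4: CLOSE 1-4: Q_total=22.50, C_total=8.00, V=2.81; Q1=5.62, Q4=16.88; dissipated=0.630
Total dissipated: 15.255 μJ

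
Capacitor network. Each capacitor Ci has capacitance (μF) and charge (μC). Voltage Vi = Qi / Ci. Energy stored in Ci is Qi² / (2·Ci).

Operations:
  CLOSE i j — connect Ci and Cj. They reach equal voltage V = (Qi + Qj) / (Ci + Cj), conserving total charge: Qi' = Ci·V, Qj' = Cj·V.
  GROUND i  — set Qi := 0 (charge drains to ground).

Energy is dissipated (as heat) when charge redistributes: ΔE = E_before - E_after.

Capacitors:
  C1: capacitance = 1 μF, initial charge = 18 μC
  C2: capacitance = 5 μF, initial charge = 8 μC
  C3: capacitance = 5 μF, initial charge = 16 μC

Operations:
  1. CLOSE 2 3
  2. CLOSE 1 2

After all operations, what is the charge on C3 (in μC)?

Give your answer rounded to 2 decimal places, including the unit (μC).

Answer: 12.00 μC

Derivation:
Initial: C1(1μF, Q=18μC, V=18.00V), C2(5μF, Q=8μC, V=1.60V), C3(5μF, Q=16μC, V=3.20V)
Op 1: CLOSE 2-3: Q_total=24.00, C_total=10.00, V=2.40; Q2=12.00, Q3=12.00; dissipated=3.200
Op 2: CLOSE 1-2: Q_total=30.00, C_total=6.00, V=5.00; Q1=5.00, Q2=25.00; dissipated=101.400
Final charges: Q1=5.00, Q2=25.00, Q3=12.00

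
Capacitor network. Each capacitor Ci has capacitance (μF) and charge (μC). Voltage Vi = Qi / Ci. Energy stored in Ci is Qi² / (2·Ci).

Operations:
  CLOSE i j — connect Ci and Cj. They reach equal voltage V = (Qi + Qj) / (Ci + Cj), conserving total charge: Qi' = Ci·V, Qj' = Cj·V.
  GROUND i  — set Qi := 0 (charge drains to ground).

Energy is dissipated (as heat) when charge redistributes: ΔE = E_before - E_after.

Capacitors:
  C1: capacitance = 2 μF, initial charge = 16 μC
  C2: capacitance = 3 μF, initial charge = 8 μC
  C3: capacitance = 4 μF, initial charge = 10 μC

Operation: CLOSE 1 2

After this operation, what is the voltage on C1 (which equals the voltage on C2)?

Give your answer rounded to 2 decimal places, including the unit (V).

Initial: C1(2μF, Q=16μC, V=8.00V), C2(3μF, Q=8μC, V=2.67V), C3(4μF, Q=10μC, V=2.50V)
Op 1: CLOSE 1-2: Q_total=24.00, C_total=5.00, V=4.80; Q1=9.60, Q2=14.40; dissipated=17.067

Answer: 4.80 V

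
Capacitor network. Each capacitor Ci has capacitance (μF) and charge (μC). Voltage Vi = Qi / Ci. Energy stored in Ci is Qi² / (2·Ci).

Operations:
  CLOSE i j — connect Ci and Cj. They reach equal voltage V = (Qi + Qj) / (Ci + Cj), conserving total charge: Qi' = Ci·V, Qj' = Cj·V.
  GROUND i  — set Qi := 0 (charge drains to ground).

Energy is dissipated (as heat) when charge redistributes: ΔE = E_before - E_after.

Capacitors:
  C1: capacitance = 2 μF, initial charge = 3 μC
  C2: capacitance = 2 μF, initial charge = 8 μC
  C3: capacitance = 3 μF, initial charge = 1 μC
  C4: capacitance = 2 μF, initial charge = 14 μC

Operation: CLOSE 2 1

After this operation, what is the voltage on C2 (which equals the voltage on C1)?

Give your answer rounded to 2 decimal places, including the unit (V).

Initial: C1(2μF, Q=3μC, V=1.50V), C2(2μF, Q=8μC, V=4.00V), C3(3μF, Q=1μC, V=0.33V), C4(2μF, Q=14μC, V=7.00V)
Op 1: CLOSE 2-1: Q_total=11.00, C_total=4.00, V=2.75; Q2=5.50, Q1=5.50; dissipated=3.125

Answer: 2.75 V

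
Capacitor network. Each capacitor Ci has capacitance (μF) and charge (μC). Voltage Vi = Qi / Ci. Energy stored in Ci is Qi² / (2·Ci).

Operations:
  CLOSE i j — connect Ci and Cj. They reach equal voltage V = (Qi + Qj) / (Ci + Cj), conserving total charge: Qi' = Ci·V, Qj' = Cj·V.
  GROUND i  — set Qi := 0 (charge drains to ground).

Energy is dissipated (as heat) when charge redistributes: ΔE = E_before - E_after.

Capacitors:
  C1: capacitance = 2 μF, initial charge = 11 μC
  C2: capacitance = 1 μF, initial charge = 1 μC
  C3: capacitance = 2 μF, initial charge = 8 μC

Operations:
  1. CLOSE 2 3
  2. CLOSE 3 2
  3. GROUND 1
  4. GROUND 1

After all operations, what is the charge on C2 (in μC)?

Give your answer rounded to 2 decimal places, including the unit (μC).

Answer: 3.00 μC

Derivation:
Initial: C1(2μF, Q=11μC, V=5.50V), C2(1μF, Q=1μC, V=1.00V), C3(2μF, Q=8μC, V=4.00V)
Op 1: CLOSE 2-3: Q_total=9.00, C_total=3.00, V=3.00; Q2=3.00, Q3=6.00; dissipated=3.000
Op 2: CLOSE 3-2: Q_total=9.00, C_total=3.00, V=3.00; Q3=6.00, Q2=3.00; dissipated=0.000
Op 3: GROUND 1: Q1=0; energy lost=30.250
Op 4: GROUND 1: Q1=0; energy lost=0.000
Final charges: Q1=0.00, Q2=3.00, Q3=6.00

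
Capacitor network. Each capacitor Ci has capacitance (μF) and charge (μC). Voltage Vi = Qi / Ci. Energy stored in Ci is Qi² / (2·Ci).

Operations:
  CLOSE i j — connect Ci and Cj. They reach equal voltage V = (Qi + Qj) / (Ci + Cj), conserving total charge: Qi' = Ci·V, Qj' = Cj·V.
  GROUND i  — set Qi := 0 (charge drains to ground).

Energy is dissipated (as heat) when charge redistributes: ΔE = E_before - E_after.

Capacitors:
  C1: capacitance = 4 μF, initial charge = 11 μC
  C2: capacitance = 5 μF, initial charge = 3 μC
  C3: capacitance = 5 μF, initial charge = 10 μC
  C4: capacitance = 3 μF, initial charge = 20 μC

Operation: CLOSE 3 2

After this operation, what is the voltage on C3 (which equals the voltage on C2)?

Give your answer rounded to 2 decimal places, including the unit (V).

Initial: C1(4μF, Q=11μC, V=2.75V), C2(5μF, Q=3μC, V=0.60V), C3(5μF, Q=10μC, V=2.00V), C4(3μF, Q=20μC, V=6.67V)
Op 1: CLOSE 3-2: Q_total=13.00, C_total=10.00, V=1.30; Q3=6.50, Q2=6.50; dissipated=2.450

Answer: 1.30 V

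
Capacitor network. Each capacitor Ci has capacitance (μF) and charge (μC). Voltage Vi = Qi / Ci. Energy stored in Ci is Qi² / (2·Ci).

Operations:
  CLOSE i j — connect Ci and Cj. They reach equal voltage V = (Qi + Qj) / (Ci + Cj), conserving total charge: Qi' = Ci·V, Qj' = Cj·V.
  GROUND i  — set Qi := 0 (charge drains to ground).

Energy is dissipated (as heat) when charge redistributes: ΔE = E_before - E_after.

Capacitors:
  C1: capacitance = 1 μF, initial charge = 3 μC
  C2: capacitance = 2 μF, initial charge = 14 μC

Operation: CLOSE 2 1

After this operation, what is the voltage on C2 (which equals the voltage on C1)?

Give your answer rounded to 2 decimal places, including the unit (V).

Initial: C1(1μF, Q=3μC, V=3.00V), C2(2μF, Q=14μC, V=7.00V)
Op 1: CLOSE 2-1: Q_total=17.00, C_total=3.00, V=5.67; Q2=11.33, Q1=5.67; dissipated=5.333

Answer: 5.67 V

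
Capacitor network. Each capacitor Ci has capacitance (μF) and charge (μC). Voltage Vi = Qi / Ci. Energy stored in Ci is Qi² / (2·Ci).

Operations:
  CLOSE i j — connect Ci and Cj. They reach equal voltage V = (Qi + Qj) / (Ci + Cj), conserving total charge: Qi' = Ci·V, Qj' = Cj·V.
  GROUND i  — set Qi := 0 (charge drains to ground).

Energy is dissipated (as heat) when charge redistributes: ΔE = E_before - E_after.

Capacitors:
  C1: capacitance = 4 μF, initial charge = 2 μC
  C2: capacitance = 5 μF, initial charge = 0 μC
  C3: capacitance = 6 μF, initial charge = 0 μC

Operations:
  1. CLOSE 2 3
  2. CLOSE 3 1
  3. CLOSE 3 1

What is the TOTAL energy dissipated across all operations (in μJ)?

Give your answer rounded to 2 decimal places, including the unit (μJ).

Answer: 0.30 μJ

Derivation:
Initial: C1(4μF, Q=2μC, V=0.50V), C2(5μF, Q=0μC, V=0.00V), C3(6μF, Q=0μC, V=0.00V)
Op 1: CLOSE 2-3: Q_total=0.00, C_total=11.00, V=0.00; Q2=0.00, Q3=0.00; dissipated=0.000
Op 2: CLOSE 3-1: Q_total=2.00, C_total=10.00, V=0.20; Q3=1.20, Q1=0.80; dissipated=0.300
Op 3: CLOSE 3-1: Q_total=2.00, C_total=10.00, V=0.20; Q3=1.20, Q1=0.80; dissipated=0.000
Total dissipated: 0.300 μJ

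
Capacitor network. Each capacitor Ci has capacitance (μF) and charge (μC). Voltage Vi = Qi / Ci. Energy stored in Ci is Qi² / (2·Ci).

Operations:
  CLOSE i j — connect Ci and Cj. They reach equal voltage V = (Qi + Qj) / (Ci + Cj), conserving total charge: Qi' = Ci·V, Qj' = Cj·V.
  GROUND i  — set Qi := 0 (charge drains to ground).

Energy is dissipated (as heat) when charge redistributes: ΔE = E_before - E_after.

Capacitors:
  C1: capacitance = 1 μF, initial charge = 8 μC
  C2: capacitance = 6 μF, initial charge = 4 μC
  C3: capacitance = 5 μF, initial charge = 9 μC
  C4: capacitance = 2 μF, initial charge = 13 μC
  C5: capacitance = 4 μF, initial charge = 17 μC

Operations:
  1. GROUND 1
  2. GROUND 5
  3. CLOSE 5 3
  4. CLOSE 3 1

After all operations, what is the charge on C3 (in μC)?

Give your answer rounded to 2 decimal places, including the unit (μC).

Answer: 4.17 μC

Derivation:
Initial: C1(1μF, Q=8μC, V=8.00V), C2(6μF, Q=4μC, V=0.67V), C3(5μF, Q=9μC, V=1.80V), C4(2μF, Q=13μC, V=6.50V), C5(4μF, Q=17μC, V=4.25V)
Op 1: GROUND 1: Q1=0; energy lost=32.000
Op 2: GROUND 5: Q5=0; energy lost=36.125
Op 3: CLOSE 5-3: Q_total=9.00, C_total=9.00, V=1.00; Q5=4.00, Q3=5.00; dissipated=3.600
Op 4: CLOSE 3-1: Q_total=5.00, C_total=6.00, V=0.83; Q3=4.17, Q1=0.83; dissipated=0.417
Final charges: Q1=0.83, Q2=4.00, Q3=4.17, Q4=13.00, Q5=4.00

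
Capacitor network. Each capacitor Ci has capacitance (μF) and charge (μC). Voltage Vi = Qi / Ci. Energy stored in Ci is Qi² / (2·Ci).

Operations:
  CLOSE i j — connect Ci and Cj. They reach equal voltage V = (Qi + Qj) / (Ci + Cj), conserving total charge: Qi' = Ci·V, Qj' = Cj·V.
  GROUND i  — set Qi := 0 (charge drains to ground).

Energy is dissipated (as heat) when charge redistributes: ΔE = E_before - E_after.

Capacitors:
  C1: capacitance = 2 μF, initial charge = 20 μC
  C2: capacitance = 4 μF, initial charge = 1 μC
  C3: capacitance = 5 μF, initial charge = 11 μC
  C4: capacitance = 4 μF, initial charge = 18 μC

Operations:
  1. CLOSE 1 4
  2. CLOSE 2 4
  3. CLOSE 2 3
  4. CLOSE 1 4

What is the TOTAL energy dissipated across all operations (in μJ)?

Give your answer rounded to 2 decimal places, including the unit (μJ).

Answer: 64.67 μJ

Derivation:
Initial: C1(2μF, Q=20μC, V=10.00V), C2(4μF, Q=1μC, V=0.25V), C3(5μF, Q=11μC, V=2.20V), C4(4μF, Q=18μC, V=4.50V)
Op 1: CLOSE 1-4: Q_total=38.00, C_total=6.00, V=6.33; Q1=12.67, Q4=25.33; dissipated=20.167
Op 2: CLOSE 2-4: Q_total=26.33, C_total=8.00, V=3.29; Q2=13.17, Q4=13.17; dissipated=37.007
Op 3: CLOSE 2-3: Q_total=24.17, C_total=9.00, V=2.69; Q2=10.74, Q3=13.43; dissipated=1.324
Op 4: CLOSE 1-4: Q_total=25.83, C_total=6.00, V=4.31; Q1=8.61, Q4=17.22; dissipated=6.168
Total dissipated: 64.666 μJ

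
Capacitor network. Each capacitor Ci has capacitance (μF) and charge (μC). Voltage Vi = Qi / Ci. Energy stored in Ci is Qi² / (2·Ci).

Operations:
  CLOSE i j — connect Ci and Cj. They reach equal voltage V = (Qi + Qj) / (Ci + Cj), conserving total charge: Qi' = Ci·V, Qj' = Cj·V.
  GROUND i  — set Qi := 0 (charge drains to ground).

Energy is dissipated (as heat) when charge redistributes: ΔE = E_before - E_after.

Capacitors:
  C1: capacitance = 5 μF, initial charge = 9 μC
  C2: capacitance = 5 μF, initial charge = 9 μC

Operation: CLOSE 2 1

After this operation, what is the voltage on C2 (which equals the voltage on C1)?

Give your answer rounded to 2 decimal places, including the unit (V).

Answer: 1.80 V

Derivation:
Initial: C1(5μF, Q=9μC, V=1.80V), C2(5μF, Q=9μC, V=1.80V)
Op 1: CLOSE 2-1: Q_total=18.00, C_total=10.00, V=1.80; Q2=9.00, Q1=9.00; dissipated=0.000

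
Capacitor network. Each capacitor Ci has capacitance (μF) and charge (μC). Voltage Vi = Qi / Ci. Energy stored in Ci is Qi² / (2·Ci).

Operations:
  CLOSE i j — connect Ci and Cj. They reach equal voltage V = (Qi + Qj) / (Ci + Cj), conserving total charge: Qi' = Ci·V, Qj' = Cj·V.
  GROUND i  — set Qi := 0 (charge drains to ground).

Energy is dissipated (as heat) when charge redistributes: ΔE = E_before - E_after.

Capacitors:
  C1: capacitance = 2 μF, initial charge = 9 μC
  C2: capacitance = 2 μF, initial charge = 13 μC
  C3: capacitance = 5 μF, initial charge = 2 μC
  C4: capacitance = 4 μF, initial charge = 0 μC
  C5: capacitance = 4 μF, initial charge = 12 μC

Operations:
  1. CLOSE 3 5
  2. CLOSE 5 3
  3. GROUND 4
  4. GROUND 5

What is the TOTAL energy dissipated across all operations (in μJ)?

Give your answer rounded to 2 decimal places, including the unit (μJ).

Answer: 12.35 μJ

Derivation:
Initial: C1(2μF, Q=9μC, V=4.50V), C2(2μF, Q=13μC, V=6.50V), C3(5μF, Q=2μC, V=0.40V), C4(4μF, Q=0μC, V=0.00V), C5(4μF, Q=12μC, V=3.00V)
Op 1: CLOSE 3-5: Q_total=14.00, C_total=9.00, V=1.56; Q3=7.78, Q5=6.22; dissipated=7.511
Op 2: CLOSE 5-3: Q_total=14.00, C_total=9.00, V=1.56; Q5=6.22, Q3=7.78; dissipated=0.000
Op 3: GROUND 4: Q4=0; energy lost=0.000
Op 4: GROUND 5: Q5=0; energy lost=4.840
Total dissipated: 12.351 μJ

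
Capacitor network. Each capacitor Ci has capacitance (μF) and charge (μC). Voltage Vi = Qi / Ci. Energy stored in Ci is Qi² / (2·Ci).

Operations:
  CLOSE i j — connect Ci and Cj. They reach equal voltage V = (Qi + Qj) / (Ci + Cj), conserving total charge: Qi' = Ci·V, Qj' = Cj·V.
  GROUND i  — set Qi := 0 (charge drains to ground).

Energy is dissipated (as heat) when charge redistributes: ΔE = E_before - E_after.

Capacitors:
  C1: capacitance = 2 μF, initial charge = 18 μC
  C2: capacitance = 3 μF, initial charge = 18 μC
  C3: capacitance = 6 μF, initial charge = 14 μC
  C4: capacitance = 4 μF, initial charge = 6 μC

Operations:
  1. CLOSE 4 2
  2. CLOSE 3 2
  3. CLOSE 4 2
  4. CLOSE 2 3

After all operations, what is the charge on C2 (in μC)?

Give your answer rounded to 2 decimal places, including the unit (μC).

Answer: 8.51 μC

Derivation:
Initial: C1(2μF, Q=18μC, V=9.00V), C2(3μF, Q=18μC, V=6.00V), C3(6μF, Q=14μC, V=2.33V), C4(4μF, Q=6μC, V=1.50V)
Op 1: CLOSE 4-2: Q_total=24.00, C_total=7.00, V=3.43; Q4=13.71, Q2=10.29; dissipated=17.357
Op 2: CLOSE 3-2: Q_total=24.29, C_total=9.00, V=2.70; Q3=16.19, Q2=8.10; dissipated=1.200
Op 3: CLOSE 4-2: Q_total=21.81, C_total=7.00, V=3.12; Q4=12.46, Q2=9.35; dissipated=0.457
Op 4: CLOSE 2-3: Q_total=25.54, C_total=9.00, V=2.84; Q2=8.51, Q3=17.02; dissipated=0.174
Final charges: Q1=18.00, Q2=8.51, Q3=17.02, Q4=12.46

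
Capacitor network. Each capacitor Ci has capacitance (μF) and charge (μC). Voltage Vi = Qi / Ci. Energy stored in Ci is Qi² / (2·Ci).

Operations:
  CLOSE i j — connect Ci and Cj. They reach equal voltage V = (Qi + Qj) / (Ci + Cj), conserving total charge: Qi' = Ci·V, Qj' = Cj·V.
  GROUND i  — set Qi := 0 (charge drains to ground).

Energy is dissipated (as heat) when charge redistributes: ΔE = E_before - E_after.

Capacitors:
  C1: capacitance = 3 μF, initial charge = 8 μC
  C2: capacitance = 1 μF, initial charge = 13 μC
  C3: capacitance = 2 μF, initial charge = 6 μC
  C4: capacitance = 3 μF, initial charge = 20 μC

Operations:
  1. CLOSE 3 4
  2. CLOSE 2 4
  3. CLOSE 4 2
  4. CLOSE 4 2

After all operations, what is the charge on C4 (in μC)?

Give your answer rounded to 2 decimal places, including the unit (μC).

Answer: 21.45 μC

Derivation:
Initial: C1(3μF, Q=8μC, V=2.67V), C2(1μF, Q=13μC, V=13.00V), C3(2μF, Q=6μC, V=3.00V), C4(3μF, Q=20μC, V=6.67V)
Op 1: CLOSE 3-4: Q_total=26.00, C_total=5.00, V=5.20; Q3=10.40, Q4=15.60; dissipated=8.067
Op 2: CLOSE 2-4: Q_total=28.60, C_total=4.00, V=7.15; Q2=7.15, Q4=21.45; dissipated=22.815
Op 3: CLOSE 4-2: Q_total=28.60, C_total=4.00, V=7.15; Q4=21.45, Q2=7.15; dissipated=0.000
Op 4: CLOSE 4-2: Q_total=28.60, C_total=4.00, V=7.15; Q4=21.45, Q2=7.15; dissipated=0.000
Final charges: Q1=8.00, Q2=7.15, Q3=10.40, Q4=21.45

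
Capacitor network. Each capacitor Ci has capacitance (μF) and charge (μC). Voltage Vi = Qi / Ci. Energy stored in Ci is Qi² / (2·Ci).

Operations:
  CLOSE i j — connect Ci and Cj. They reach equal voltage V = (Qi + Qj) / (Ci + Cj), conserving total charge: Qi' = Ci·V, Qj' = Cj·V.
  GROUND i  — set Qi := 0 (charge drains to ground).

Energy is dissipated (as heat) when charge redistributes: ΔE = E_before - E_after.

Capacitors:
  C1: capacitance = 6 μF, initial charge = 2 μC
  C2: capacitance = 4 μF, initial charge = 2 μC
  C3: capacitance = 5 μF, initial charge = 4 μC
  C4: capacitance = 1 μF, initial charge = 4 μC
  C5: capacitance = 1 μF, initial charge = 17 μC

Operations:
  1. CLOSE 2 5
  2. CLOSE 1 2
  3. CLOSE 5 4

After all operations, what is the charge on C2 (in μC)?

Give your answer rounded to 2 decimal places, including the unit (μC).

Initial: C1(6μF, Q=2μC, V=0.33V), C2(4μF, Q=2μC, V=0.50V), C3(5μF, Q=4μC, V=0.80V), C4(1μF, Q=4μC, V=4.00V), C5(1μF, Q=17μC, V=17.00V)
Op 1: CLOSE 2-5: Q_total=19.00, C_total=5.00, V=3.80; Q2=15.20, Q5=3.80; dissipated=108.900
Op 2: CLOSE 1-2: Q_total=17.20, C_total=10.00, V=1.72; Q1=10.32, Q2=6.88; dissipated=14.421
Op 3: CLOSE 5-4: Q_total=7.80, C_total=2.00, V=3.90; Q5=3.90, Q4=3.90; dissipated=0.010
Final charges: Q1=10.32, Q2=6.88, Q3=4.00, Q4=3.90, Q5=3.90

Answer: 6.88 μC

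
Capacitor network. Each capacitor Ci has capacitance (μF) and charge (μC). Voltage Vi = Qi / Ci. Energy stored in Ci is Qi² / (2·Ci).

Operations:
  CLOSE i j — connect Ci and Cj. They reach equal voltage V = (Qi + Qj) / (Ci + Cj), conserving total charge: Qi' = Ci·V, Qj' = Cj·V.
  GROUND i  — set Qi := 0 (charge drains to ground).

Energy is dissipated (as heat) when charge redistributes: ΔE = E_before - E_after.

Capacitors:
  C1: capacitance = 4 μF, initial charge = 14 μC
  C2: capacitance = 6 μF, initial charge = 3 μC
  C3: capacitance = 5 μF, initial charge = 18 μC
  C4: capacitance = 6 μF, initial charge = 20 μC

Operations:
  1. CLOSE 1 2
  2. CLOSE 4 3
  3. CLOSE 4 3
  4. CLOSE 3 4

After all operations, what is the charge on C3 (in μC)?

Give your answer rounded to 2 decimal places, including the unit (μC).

Initial: C1(4μF, Q=14μC, V=3.50V), C2(6μF, Q=3μC, V=0.50V), C3(5μF, Q=18μC, V=3.60V), C4(6μF, Q=20μC, V=3.33V)
Op 1: CLOSE 1-2: Q_total=17.00, C_total=10.00, V=1.70; Q1=6.80, Q2=10.20; dissipated=10.800
Op 2: CLOSE 4-3: Q_total=38.00, C_total=11.00, V=3.45; Q4=20.73, Q3=17.27; dissipated=0.097
Op 3: CLOSE 4-3: Q_total=38.00, C_total=11.00, V=3.45; Q4=20.73, Q3=17.27; dissipated=0.000
Op 4: CLOSE 3-4: Q_total=38.00, C_total=11.00, V=3.45; Q3=17.27, Q4=20.73; dissipated=0.000
Final charges: Q1=6.80, Q2=10.20, Q3=17.27, Q4=20.73

Answer: 17.27 μC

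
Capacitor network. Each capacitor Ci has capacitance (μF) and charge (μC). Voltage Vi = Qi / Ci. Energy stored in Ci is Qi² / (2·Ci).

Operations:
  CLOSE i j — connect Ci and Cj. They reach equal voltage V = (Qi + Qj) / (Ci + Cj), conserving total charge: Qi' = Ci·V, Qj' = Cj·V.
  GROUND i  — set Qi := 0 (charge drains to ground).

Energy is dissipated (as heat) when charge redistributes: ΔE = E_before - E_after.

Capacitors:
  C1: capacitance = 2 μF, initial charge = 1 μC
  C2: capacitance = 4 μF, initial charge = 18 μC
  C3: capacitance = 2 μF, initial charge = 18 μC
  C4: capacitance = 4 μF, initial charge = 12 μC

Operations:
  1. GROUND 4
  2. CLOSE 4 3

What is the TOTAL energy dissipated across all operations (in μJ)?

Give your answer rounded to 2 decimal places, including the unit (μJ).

Answer: 72.00 μJ

Derivation:
Initial: C1(2μF, Q=1μC, V=0.50V), C2(4μF, Q=18μC, V=4.50V), C3(2μF, Q=18μC, V=9.00V), C4(4μF, Q=12μC, V=3.00V)
Op 1: GROUND 4: Q4=0; energy lost=18.000
Op 2: CLOSE 4-3: Q_total=18.00, C_total=6.00, V=3.00; Q4=12.00, Q3=6.00; dissipated=54.000
Total dissipated: 72.000 μJ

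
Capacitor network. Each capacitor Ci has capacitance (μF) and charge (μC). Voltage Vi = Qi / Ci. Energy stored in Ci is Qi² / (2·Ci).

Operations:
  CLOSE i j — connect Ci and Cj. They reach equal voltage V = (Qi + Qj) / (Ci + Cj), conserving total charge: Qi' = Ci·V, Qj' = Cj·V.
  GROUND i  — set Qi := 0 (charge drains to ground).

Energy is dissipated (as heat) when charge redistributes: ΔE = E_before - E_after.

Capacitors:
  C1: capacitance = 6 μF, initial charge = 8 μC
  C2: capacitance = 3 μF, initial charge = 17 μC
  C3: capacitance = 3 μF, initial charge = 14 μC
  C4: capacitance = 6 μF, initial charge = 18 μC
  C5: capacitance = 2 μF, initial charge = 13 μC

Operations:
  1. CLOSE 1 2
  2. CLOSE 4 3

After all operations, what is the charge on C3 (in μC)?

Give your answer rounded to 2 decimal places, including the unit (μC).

Initial: C1(6μF, Q=8μC, V=1.33V), C2(3μF, Q=17μC, V=5.67V), C3(3μF, Q=14μC, V=4.67V), C4(6μF, Q=18μC, V=3.00V), C5(2μF, Q=13μC, V=6.50V)
Op 1: CLOSE 1-2: Q_total=25.00, C_total=9.00, V=2.78; Q1=16.67, Q2=8.33; dissipated=18.778
Op 2: CLOSE 4-3: Q_total=32.00, C_total=9.00, V=3.56; Q4=21.33, Q3=10.67; dissipated=2.778
Final charges: Q1=16.67, Q2=8.33, Q3=10.67, Q4=21.33, Q5=13.00

Answer: 10.67 μC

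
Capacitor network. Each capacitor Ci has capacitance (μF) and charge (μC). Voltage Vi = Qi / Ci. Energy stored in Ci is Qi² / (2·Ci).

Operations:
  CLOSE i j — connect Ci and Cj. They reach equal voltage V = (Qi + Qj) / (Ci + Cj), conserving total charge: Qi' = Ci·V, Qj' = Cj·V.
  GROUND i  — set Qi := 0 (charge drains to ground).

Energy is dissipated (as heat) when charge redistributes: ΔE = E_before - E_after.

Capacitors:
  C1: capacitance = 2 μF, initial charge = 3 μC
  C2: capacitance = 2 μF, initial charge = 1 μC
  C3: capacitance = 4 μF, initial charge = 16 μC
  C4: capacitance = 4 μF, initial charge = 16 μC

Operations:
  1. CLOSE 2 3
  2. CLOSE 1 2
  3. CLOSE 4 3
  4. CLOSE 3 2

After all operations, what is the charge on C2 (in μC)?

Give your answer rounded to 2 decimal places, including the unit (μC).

Answer: 6.00 μC

Derivation:
Initial: C1(2μF, Q=3μC, V=1.50V), C2(2μF, Q=1μC, V=0.50V), C3(4μF, Q=16μC, V=4.00V), C4(4μF, Q=16μC, V=4.00V)
Op 1: CLOSE 2-3: Q_total=17.00, C_total=6.00, V=2.83; Q2=5.67, Q3=11.33; dissipated=8.167
Op 2: CLOSE 1-2: Q_total=8.67, C_total=4.00, V=2.17; Q1=4.33, Q2=4.33; dissipated=0.889
Op 3: CLOSE 4-3: Q_total=27.33, C_total=8.00, V=3.42; Q4=13.67, Q3=13.67; dissipated=1.361
Op 4: CLOSE 3-2: Q_total=18.00, C_total=6.00, V=3.00; Q3=12.00, Q2=6.00; dissipated=1.042
Final charges: Q1=4.33, Q2=6.00, Q3=12.00, Q4=13.67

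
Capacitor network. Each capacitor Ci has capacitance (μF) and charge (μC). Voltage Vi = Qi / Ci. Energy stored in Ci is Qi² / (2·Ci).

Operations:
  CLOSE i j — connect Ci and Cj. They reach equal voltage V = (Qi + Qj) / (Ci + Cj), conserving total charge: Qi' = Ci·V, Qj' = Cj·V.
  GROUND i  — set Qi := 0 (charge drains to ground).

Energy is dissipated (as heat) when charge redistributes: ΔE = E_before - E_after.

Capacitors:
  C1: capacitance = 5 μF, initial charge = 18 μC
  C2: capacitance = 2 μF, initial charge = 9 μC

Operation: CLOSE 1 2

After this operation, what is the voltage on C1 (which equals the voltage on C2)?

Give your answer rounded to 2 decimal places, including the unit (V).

Answer: 3.86 V

Derivation:
Initial: C1(5μF, Q=18μC, V=3.60V), C2(2μF, Q=9μC, V=4.50V)
Op 1: CLOSE 1-2: Q_total=27.00, C_total=7.00, V=3.86; Q1=19.29, Q2=7.71; dissipated=0.579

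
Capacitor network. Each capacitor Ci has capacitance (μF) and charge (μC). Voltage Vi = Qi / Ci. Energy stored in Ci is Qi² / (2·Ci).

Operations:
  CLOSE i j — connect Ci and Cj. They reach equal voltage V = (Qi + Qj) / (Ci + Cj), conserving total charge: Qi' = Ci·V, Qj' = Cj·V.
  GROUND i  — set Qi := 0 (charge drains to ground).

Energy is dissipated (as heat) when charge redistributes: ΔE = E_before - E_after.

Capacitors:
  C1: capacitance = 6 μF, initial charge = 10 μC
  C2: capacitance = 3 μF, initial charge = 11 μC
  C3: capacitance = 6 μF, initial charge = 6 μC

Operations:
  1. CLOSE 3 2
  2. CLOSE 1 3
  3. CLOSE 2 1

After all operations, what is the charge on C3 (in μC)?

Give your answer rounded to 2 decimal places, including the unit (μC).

Answer: 10.67 μC

Derivation:
Initial: C1(6μF, Q=10μC, V=1.67V), C2(3μF, Q=11μC, V=3.67V), C3(6μF, Q=6μC, V=1.00V)
Op 1: CLOSE 3-2: Q_total=17.00, C_total=9.00, V=1.89; Q3=11.33, Q2=5.67; dissipated=7.111
Op 2: CLOSE 1-3: Q_total=21.33, C_total=12.00, V=1.78; Q1=10.67, Q3=10.67; dissipated=0.074
Op 3: CLOSE 2-1: Q_total=16.33, C_total=9.00, V=1.81; Q2=5.44, Q1=10.89; dissipated=0.012
Final charges: Q1=10.89, Q2=5.44, Q3=10.67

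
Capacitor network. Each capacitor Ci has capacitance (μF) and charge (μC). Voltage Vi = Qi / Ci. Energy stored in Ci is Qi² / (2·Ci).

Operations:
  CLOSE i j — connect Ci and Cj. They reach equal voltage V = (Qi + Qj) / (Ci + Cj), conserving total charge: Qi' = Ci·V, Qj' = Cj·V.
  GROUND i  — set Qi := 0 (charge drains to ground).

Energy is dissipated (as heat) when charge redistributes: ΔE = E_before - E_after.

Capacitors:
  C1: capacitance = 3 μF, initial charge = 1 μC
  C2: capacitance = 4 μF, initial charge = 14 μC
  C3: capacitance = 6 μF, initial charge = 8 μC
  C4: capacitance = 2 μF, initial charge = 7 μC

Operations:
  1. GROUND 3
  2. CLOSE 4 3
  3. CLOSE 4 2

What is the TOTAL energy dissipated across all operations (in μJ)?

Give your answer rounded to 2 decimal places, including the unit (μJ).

Answer: 19.11 μJ

Derivation:
Initial: C1(3μF, Q=1μC, V=0.33V), C2(4μF, Q=14μC, V=3.50V), C3(6μF, Q=8μC, V=1.33V), C4(2μF, Q=7μC, V=3.50V)
Op 1: GROUND 3: Q3=0; energy lost=5.333
Op 2: CLOSE 4-3: Q_total=7.00, C_total=8.00, V=0.88; Q4=1.75, Q3=5.25; dissipated=9.188
Op 3: CLOSE 4-2: Q_total=15.75, C_total=6.00, V=2.62; Q4=5.25, Q2=10.50; dissipated=4.594
Total dissipated: 19.115 μJ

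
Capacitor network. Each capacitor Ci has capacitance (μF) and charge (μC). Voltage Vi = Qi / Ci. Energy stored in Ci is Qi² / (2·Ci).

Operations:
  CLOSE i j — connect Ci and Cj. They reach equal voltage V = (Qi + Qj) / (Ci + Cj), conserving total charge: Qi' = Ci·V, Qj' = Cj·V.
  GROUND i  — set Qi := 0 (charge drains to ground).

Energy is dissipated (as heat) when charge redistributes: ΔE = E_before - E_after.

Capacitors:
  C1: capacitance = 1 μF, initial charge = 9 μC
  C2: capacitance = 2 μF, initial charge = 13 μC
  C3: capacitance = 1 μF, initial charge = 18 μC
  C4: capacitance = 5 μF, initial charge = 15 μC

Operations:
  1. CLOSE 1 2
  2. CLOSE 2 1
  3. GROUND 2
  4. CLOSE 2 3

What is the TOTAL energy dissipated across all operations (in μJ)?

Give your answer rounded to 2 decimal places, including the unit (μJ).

Initial: C1(1μF, Q=9μC, V=9.00V), C2(2μF, Q=13μC, V=6.50V), C3(1μF, Q=18μC, V=18.00V), C4(5μF, Q=15μC, V=3.00V)
Op 1: CLOSE 1-2: Q_total=22.00, C_total=3.00, V=7.33; Q1=7.33, Q2=14.67; dissipated=2.083
Op 2: CLOSE 2-1: Q_total=22.00, C_total=3.00, V=7.33; Q2=14.67, Q1=7.33; dissipated=0.000
Op 3: GROUND 2: Q2=0; energy lost=53.778
Op 4: CLOSE 2-3: Q_total=18.00, C_total=3.00, V=6.00; Q2=12.00, Q3=6.00; dissipated=108.000
Total dissipated: 163.861 μJ

Answer: 163.86 μJ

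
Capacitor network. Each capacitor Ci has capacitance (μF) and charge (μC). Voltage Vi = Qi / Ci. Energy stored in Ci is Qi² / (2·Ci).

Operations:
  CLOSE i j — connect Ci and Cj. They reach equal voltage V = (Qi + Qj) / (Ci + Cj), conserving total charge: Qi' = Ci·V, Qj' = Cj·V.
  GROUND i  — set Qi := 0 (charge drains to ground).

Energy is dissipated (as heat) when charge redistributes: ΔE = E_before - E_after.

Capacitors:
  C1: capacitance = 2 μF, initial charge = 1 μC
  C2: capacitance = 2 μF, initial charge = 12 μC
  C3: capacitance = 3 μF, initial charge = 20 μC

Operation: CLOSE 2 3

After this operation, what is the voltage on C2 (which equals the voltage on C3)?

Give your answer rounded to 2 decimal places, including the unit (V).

Answer: 6.40 V

Derivation:
Initial: C1(2μF, Q=1μC, V=0.50V), C2(2μF, Q=12μC, V=6.00V), C3(3μF, Q=20μC, V=6.67V)
Op 1: CLOSE 2-3: Q_total=32.00, C_total=5.00, V=6.40; Q2=12.80, Q3=19.20; dissipated=0.267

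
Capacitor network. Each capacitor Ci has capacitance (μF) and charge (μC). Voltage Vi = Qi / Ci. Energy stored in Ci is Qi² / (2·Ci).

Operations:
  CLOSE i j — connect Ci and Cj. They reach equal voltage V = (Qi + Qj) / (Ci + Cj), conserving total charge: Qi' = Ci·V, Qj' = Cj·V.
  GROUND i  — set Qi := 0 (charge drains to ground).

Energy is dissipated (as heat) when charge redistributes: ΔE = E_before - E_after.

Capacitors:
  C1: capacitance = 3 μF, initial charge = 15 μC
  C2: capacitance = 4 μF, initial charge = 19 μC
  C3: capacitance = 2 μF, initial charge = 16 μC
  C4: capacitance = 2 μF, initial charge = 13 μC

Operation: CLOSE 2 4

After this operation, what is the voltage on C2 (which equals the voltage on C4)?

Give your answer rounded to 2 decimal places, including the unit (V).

Initial: C1(3μF, Q=15μC, V=5.00V), C2(4μF, Q=19μC, V=4.75V), C3(2μF, Q=16μC, V=8.00V), C4(2μF, Q=13μC, V=6.50V)
Op 1: CLOSE 2-4: Q_total=32.00, C_total=6.00, V=5.33; Q2=21.33, Q4=10.67; dissipated=2.042

Answer: 5.33 V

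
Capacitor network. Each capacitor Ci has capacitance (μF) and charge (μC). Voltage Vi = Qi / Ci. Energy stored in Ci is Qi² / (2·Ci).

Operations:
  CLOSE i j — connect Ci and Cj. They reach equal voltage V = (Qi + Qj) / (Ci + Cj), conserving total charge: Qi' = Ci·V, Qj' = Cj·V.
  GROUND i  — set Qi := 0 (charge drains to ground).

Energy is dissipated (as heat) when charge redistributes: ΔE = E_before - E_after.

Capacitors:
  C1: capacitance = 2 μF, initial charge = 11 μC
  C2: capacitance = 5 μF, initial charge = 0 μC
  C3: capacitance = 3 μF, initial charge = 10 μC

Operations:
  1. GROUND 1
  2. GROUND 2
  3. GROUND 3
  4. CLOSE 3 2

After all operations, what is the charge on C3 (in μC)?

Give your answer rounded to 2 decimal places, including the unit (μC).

Initial: C1(2μF, Q=11μC, V=5.50V), C2(5μF, Q=0μC, V=0.00V), C3(3μF, Q=10μC, V=3.33V)
Op 1: GROUND 1: Q1=0; energy lost=30.250
Op 2: GROUND 2: Q2=0; energy lost=0.000
Op 3: GROUND 3: Q3=0; energy lost=16.667
Op 4: CLOSE 3-2: Q_total=0.00, C_total=8.00, V=0.00; Q3=0.00, Q2=0.00; dissipated=0.000
Final charges: Q1=0.00, Q2=0.00, Q3=0.00

Answer: 0.00 μC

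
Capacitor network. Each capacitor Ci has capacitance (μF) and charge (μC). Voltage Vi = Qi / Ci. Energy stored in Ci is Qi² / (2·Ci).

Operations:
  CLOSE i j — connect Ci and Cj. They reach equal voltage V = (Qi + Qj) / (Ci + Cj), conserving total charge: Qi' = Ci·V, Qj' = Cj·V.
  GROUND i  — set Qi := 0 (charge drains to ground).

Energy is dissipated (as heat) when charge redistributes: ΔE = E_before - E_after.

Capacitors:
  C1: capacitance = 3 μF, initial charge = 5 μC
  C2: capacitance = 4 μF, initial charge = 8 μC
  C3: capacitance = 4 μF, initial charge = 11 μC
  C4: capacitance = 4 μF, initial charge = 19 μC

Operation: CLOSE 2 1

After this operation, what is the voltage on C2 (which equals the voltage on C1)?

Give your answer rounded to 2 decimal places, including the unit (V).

Answer: 1.86 V

Derivation:
Initial: C1(3μF, Q=5μC, V=1.67V), C2(4μF, Q=8μC, V=2.00V), C3(4μF, Q=11μC, V=2.75V), C4(4μF, Q=19μC, V=4.75V)
Op 1: CLOSE 2-1: Q_total=13.00, C_total=7.00, V=1.86; Q2=7.43, Q1=5.57; dissipated=0.095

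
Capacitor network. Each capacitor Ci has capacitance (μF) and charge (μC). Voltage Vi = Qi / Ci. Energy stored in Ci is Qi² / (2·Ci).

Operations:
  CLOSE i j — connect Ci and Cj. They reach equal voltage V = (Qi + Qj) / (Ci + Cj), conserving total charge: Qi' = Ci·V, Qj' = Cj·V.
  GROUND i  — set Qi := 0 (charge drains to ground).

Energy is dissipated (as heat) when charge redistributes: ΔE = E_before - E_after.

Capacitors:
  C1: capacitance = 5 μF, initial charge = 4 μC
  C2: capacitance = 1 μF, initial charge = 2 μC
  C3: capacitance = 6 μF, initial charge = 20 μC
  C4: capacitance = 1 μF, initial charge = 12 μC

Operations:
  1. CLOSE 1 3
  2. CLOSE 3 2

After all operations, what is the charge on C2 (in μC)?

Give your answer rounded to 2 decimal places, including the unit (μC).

Answer: 2.16 μC

Derivation:
Initial: C1(5μF, Q=4μC, V=0.80V), C2(1μF, Q=2μC, V=2.00V), C3(6μF, Q=20μC, V=3.33V), C4(1μF, Q=12μC, V=12.00V)
Op 1: CLOSE 1-3: Q_total=24.00, C_total=11.00, V=2.18; Q1=10.91, Q3=13.09; dissipated=8.752
Op 2: CLOSE 3-2: Q_total=15.09, C_total=7.00, V=2.16; Q3=12.94, Q2=2.16; dissipated=0.014
Final charges: Q1=10.91, Q2=2.16, Q3=12.94, Q4=12.00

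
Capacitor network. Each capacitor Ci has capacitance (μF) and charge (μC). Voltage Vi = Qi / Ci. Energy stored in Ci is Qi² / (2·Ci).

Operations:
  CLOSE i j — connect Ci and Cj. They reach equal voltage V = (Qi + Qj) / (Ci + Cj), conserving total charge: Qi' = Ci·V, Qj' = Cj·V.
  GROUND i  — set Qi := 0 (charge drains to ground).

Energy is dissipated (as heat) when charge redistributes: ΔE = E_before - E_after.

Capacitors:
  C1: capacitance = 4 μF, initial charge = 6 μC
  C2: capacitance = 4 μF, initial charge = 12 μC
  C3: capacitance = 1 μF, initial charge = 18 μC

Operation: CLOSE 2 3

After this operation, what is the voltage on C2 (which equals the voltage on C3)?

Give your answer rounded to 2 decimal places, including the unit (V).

Initial: C1(4μF, Q=6μC, V=1.50V), C2(4μF, Q=12μC, V=3.00V), C3(1μF, Q=18μC, V=18.00V)
Op 1: CLOSE 2-3: Q_total=30.00, C_total=5.00, V=6.00; Q2=24.00, Q3=6.00; dissipated=90.000

Answer: 6.00 V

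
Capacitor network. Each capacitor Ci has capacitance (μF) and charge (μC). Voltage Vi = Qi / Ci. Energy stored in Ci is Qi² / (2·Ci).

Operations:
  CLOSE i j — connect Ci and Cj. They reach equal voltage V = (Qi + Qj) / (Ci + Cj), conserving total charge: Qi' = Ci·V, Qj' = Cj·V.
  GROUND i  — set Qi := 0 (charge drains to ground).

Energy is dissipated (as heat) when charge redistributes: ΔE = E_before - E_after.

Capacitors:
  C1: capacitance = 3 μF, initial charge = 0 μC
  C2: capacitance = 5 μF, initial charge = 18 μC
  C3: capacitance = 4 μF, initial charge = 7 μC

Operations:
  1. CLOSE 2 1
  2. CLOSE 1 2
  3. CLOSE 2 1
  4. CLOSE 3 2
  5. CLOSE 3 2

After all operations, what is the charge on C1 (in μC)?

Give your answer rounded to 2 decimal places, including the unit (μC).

Answer: 6.75 μC

Derivation:
Initial: C1(3μF, Q=0μC, V=0.00V), C2(5μF, Q=18μC, V=3.60V), C3(4μF, Q=7μC, V=1.75V)
Op 1: CLOSE 2-1: Q_total=18.00, C_total=8.00, V=2.25; Q2=11.25, Q1=6.75; dissipated=12.150
Op 2: CLOSE 1-2: Q_total=18.00, C_total=8.00, V=2.25; Q1=6.75, Q2=11.25; dissipated=0.000
Op 3: CLOSE 2-1: Q_total=18.00, C_total=8.00, V=2.25; Q2=11.25, Q1=6.75; dissipated=0.000
Op 4: CLOSE 3-2: Q_total=18.25, C_total=9.00, V=2.03; Q3=8.11, Q2=10.14; dissipated=0.278
Op 5: CLOSE 3-2: Q_total=18.25, C_total=9.00, V=2.03; Q3=8.11, Q2=10.14; dissipated=0.000
Final charges: Q1=6.75, Q2=10.14, Q3=8.11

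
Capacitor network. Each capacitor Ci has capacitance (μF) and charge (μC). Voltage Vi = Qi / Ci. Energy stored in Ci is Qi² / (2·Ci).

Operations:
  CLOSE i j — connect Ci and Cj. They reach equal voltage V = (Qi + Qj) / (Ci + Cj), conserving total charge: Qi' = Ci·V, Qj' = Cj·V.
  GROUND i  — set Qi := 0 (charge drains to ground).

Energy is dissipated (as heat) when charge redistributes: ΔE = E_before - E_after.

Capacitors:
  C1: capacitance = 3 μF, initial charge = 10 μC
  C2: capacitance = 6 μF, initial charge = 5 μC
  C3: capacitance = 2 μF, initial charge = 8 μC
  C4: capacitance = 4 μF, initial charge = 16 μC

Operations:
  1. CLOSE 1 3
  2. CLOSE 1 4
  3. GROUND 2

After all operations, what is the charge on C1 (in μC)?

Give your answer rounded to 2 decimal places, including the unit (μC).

Initial: C1(3μF, Q=10μC, V=3.33V), C2(6μF, Q=5μC, V=0.83V), C3(2μF, Q=8μC, V=4.00V), C4(4μF, Q=16μC, V=4.00V)
Op 1: CLOSE 1-3: Q_total=18.00, C_total=5.00, V=3.60; Q1=10.80, Q3=7.20; dissipated=0.267
Op 2: CLOSE 1-4: Q_total=26.80, C_total=7.00, V=3.83; Q1=11.49, Q4=15.31; dissipated=0.137
Op 3: GROUND 2: Q2=0; energy lost=2.083
Final charges: Q1=11.49, Q2=0.00, Q3=7.20, Q4=15.31

Answer: 11.49 μC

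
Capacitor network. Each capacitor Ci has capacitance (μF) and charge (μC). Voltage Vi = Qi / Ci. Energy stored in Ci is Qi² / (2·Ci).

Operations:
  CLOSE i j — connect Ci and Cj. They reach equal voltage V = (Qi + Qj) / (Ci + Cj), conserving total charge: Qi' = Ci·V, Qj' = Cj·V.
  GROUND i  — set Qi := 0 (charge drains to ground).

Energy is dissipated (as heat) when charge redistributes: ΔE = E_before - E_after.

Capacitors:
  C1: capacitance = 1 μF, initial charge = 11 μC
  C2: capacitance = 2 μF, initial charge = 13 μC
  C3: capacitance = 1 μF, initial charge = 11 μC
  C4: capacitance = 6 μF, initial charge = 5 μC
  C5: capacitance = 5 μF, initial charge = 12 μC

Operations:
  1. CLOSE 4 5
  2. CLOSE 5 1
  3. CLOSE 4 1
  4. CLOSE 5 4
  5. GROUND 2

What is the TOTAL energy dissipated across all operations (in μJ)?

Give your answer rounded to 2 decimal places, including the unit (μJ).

Answer: 86.39 μJ

Derivation:
Initial: C1(1μF, Q=11μC, V=11.00V), C2(2μF, Q=13μC, V=6.50V), C3(1μF, Q=11μC, V=11.00V), C4(6μF, Q=5μC, V=0.83V), C5(5μF, Q=12μC, V=2.40V)
Op 1: CLOSE 4-5: Q_total=17.00, C_total=11.00, V=1.55; Q4=9.27, Q5=7.73; dissipated=3.347
Op 2: CLOSE 5-1: Q_total=18.73, C_total=6.00, V=3.12; Q5=15.61, Q1=3.12; dissipated=37.245
Op 3: CLOSE 4-1: Q_total=12.39, C_total=7.00, V=1.77; Q4=10.62, Q1=1.77; dissipated=1.064
Op 4: CLOSE 5-4: Q_total=26.23, C_total=11.00, V=2.38; Q5=11.92, Q4=14.31; dissipated=2.488
Op 5: GROUND 2: Q2=0; energy lost=42.250
Total dissipated: 86.394 μJ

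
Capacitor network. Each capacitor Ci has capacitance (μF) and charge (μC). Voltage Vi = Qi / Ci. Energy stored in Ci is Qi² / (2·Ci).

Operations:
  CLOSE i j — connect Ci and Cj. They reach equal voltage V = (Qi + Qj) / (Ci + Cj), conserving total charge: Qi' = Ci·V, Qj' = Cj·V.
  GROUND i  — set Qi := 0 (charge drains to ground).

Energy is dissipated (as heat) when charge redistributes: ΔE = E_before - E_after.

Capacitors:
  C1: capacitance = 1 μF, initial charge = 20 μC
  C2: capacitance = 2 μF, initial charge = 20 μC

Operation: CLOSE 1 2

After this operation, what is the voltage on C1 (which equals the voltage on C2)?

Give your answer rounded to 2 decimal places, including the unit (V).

Initial: C1(1μF, Q=20μC, V=20.00V), C2(2μF, Q=20μC, V=10.00V)
Op 1: CLOSE 1-2: Q_total=40.00, C_total=3.00, V=13.33; Q1=13.33, Q2=26.67; dissipated=33.333

Answer: 13.33 V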